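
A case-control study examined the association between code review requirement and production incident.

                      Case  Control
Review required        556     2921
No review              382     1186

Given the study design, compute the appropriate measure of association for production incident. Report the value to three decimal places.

Cells: a = 556, b = 2921, c = 382, d = 1186.
This is a case-control study: participants were sampled on outcome status, so risks in the source population cannot be estimated directly — relative risk is not valid here. The odds ratio is the appropriate measure.
OR = (a·d)/(b·c) = (556 × 1186) / (2921 × 382) = 659416 / 1115822 = 0.59097

0.591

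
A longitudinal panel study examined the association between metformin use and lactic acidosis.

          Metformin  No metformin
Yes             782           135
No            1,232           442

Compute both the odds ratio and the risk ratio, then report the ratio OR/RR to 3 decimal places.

1.252

Reading the table with exposure as columns: a = 782 (Metformin, case), b = 1232 (Metformin, non-case), c = 135 (No metformin, case), d = 442.
OR = (782·442)/(1232·135) = 345644/166320 = 2.07819
Risk in exposed = 782/2014 = 0.38828; risk in unexposed = 135/577 = 0.23397; RR = 1.65955
OR/RR = 2.07819 / 1.65955 = 1.25226
The outcome is not rare, so the OR lies further from 1 than the RR.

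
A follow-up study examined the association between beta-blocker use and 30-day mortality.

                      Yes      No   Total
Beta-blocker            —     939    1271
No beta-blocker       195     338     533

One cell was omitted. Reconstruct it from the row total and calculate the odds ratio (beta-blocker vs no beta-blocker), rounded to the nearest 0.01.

The missing cell is in the exposed row: 1271 − 939 = 332.
So a = 332, b = 939, c = 195, d = 338.
OR = (a·d)/(b·c) = (332 × 338) / (939 × 195) = 112216 / 183105 = 0.61285

0.61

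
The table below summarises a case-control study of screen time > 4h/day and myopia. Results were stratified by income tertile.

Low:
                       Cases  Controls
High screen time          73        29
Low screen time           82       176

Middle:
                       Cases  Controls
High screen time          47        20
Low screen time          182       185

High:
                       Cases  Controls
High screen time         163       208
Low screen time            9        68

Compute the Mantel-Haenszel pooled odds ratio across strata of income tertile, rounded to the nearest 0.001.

4.197

OR_MH = Σ(aᵢdᵢ/nᵢ) / Σ(bᵢcᵢ/nᵢ), where nᵢ is the stratum total.
Stratum 1 (Low): n = 360; a·d/n = 73·176/360 = 35.6889; b·c/n = 29·82/360 = 6.6056
Stratum 2 (Middle): n = 434; a·d/n = 47·185/434 = 20.0346; b·c/n = 20·182/434 = 8.3871
Stratum 3 (High): n = 448; a·d/n = 163·68/448 = 24.7411; b·c/n = 208·9/448 = 4.1786
OR_MH = (35.6889 + 20.0346 + 24.7411) / (6.6056 + 8.3871 + 4.1786) = 80.4645 / 19.1712 = 4.19715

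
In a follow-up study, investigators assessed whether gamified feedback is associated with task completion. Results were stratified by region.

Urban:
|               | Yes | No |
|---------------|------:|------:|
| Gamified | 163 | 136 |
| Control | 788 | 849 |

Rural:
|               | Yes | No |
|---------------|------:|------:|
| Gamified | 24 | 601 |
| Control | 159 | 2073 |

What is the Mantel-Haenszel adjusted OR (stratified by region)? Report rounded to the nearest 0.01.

OR_MH = Σ(aᵢdᵢ/nᵢ) / Σ(bᵢcᵢ/nᵢ), where nᵢ is the stratum total.
Stratum 1 (Urban): n = 1936; a·d/n = 163·849/1936 = 71.4809; b·c/n = 136·788/1936 = 55.3554
Stratum 2 (Rural): n = 2857; a·d/n = 24·2073/2857 = 17.4141; b·c/n = 601·159/2857 = 33.4473
OR_MH = (71.4809 + 17.4141) / (55.3554 + 33.4473) = 88.8950 / 88.8027 = 1.00104

1.00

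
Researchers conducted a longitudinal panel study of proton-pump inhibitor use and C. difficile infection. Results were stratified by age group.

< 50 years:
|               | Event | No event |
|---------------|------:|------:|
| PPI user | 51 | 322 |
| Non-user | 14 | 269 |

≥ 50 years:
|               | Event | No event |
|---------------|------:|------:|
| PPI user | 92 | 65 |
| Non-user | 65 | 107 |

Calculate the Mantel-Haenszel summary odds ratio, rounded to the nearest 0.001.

OR_MH = Σ(aᵢdᵢ/nᵢ) / Σ(bᵢcᵢ/nᵢ), where nᵢ is the stratum total.
Stratum 1 (< 50 years): n = 656; a·d/n = 51·269/656 = 20.9131; b·c/n = 322·14/656 = 6.8720
Stratum 2 (≥ 50 years): n = 329; a·d/n = 92·107/329 = 29.9210; b·c/n = 65·65/329 = 12.8419
OR_MH = (20.9131 + 29.9210) / (6.8720 + 12.8419) = 50.8341 / 19.7139 = 2.57859

2.579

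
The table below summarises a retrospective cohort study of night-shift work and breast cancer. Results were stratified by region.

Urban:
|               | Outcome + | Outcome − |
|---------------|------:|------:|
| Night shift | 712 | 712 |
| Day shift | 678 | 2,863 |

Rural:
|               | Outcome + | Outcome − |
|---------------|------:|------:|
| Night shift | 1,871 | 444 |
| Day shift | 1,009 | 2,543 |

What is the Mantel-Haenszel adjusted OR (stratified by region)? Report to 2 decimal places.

7.04

OR_MH = Σ(aᵢdᵢ/nᵢ) / Σ(bᵢcᵢ/nᵢ), where nᵢ is the stratum total.
Stratum 1 (Urban): n = 4965; a·d/n = 712·2863/4965 = 410.5652; b·c/n = 712·678/4965 = 97.2278
Stratum 2 (Rural): n = 5867; a·d/n = 1871·2543/5867 = 810.9686; b·c/n = 444·1009/5867 = 76.3586
OR_MH = (410.5652 + 810.9686) / (97.2278 + 76.3586) = 1221.5338 / 173.5864 = 7.03704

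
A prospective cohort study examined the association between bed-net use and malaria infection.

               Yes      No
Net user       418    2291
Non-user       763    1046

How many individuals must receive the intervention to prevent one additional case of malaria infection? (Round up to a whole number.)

Risk in treated group = 418/2709 = 0.15430; risk in control = 763/1809 = 0.42178.
Absolute risk reduction = 0.42178 − 0.15430 = 0.26748
NNT = 1 / ARR = 1 / 0.26748 = 3.739 → round up → 4

4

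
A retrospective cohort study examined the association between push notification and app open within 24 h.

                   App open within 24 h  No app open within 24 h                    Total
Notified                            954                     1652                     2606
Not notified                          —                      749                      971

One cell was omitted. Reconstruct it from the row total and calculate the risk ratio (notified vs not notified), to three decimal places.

The missing cell is in the unexposed row: 971 − 749 = 222.
So a = 954, b = 1652, c = 222, d = 749.
RR = [a/(a+b)] / [c/(c+d)] = (954/2606) / (222/971) = 0.36608/0.22863 = 1.60118

1.601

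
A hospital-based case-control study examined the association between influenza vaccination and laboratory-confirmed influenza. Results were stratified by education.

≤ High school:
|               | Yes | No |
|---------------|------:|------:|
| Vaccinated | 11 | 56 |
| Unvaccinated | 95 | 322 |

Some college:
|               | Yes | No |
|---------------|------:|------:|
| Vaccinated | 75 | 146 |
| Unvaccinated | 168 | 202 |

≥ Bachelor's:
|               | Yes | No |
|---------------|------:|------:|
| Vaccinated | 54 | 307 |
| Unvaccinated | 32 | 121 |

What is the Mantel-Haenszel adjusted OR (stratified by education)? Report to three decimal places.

0.638

OR_MH = Σ(aᵢdᵢ/nᵢ) / Σ(bᵢcᵢ/nᵢ), where nᵢ is the stratum total.
Stratum 1 (≤ High school): n = 484; a·d/n = 11·322/484 = 7.3182; b·c/n = 56·95/484 = 10.9917
Stratum 2 (Some college): n = 591; a·d/n = 75·202/591 = 25.6345; b·c/n = 146·168/591 = 41.5025
Stratum 3 (≥ Bachelor's): n = 514; a·d/n = 54·121/514 = 12.7121; b·c/n = 307·32/514 = 19.1128
OR_MH = (7.3182 + 25.6345 + 12.7121) / (10.9917 + 41.5025 + 19.1128) = 45.6648 / 71.6071 = 0.63771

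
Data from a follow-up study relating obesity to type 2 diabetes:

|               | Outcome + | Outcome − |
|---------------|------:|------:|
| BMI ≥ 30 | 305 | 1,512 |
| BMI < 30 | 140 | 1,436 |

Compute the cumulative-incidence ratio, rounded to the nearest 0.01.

1.89

Cells: a = 305, b = 1512, c = 140, d = 1436.
Risk in exposed = 305/1817 = 0.16786; risk in unexposed = 140/1576 = 0.08883.
RR = 0.16786 / 0.08883 = 1.88961
The risk among the exposed is 1.89 times that among the unexposed.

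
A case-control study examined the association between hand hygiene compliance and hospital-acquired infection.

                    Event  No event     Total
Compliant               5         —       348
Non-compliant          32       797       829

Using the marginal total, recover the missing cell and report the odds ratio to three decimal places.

The missing cell is in the exposed row: 348 − 5 = 343.
So a = 5, b = 343, c = 32, d = 797.
OR = (a·d)/(b·c) = (5 × 797) / (343 × 32) = 3985 / 10976 = 0.36306

0.363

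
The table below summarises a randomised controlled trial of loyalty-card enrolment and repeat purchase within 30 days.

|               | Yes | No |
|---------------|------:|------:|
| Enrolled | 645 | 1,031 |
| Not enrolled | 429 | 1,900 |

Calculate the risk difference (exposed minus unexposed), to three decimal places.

Cells: a = 645, b = 1031, c = 429, d = 1900.
Risk in exposed = 645/1676 = 0.384845; risk in unexposed = 429/2329 = 0.184199.
Risk difference = 0.384845 − 0.184199 = 0.200646

0.201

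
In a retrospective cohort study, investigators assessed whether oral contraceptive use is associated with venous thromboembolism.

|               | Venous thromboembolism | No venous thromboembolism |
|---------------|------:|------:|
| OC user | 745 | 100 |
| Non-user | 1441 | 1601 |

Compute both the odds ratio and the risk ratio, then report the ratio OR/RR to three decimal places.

4.447

Cells: a = 745, b = 100, c = 1441, d = 1601.
OR = (745·1601)/(100·1441) = 1192745/144100 = 8.27720
Risk in exposed = 745/845 = 0.88166; risk in unexposed = 1441/3042 = 0.47370; RR = 1.86121
OR/RR = 8.27720 / 1.86121 = 4.44722
The outcome is not rare, so the OR lies further from 1 than the RR.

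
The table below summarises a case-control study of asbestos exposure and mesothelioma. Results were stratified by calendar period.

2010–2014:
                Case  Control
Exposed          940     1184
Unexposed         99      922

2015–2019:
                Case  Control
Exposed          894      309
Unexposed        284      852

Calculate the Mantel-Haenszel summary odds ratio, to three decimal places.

OR_MH = Σ(aᵢdᵢ/nᵢ) / Σ(bᵢcᵢ/nᵢ), where nᵢ is the stratum total.
Stratum 1 (2010–2014): n = 3145; a·d/n = 940·922/3145 = 275.5739; b·c/n = 1184·99/3145 = 37.2706
Stratum 2 (2015–2019): n = 2339; a·d/n = 894·852/2339 = 325.6469; b·c/n = 309·284/2339 = 37.5186
OR_MH = (275.5739 + 325.6469) / (37.2706 + 37.5186) = 601.2208 / 74.7892 = 8.03887

8.039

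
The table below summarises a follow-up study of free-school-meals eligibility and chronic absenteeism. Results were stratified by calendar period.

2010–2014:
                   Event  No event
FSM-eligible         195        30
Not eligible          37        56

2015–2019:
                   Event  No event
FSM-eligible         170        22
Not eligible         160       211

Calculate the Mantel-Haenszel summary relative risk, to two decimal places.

2.09

RR_MH = Σ(aᵢ·n₀ᵢ/nᵢ) / Σ(cᵢ·n₁ᵢ/nᵢ), with n₁ᵢ = aᵢ+bᵢ (exposed), n₀ᵢ = cᵢ+dᵢ (unexposed), nᵢ = n₁ᵢ+n₀ᵢ.
Stratum 1 (2010–2014): n₁ = 225, n₀ = 93, n = 318; a·n₀/n = 195·93/318 = 57.0283; c·n₁/n = 37·225/318 = 26.1792
Stratum 2 (2015–2019): n₁ = 192, n₀ = 371, n = 563; a·n₀/n = 170·371/563 = 112.0249; c·n₁/n = 160·192/563 = 54.5648
RR_MH = (57.0283 + 112.0249) / (26.1792 + 54.5648) = 169.0532 / 80.7441 = 2.09369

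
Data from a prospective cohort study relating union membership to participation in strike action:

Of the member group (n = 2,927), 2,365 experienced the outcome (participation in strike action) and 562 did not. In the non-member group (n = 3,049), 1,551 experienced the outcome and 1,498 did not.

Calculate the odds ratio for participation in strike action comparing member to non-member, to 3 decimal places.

4.064

From the description: a = 2365, b = 562, c = 1551, d = 1498.
OR = (a·d)/(b·c) = (2365 × 1498) / (562 × 1551) = 3542770 / 871662 = 4.06439
The odds of participation in strike action are about 4.06 times as high in the member group.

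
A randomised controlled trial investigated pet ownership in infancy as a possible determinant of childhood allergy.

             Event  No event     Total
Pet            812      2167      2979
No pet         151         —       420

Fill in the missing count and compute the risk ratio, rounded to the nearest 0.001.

The missing cell is in the unexposed row: 420 − 151 = 269.
So a = 812, b = 2167, c = 151, d = 269.
RR = [a/(a+b)] / [c/(c+d)] = (812/2979) / (151/420) = 0.27257/0.35952 = 0.75815

0.758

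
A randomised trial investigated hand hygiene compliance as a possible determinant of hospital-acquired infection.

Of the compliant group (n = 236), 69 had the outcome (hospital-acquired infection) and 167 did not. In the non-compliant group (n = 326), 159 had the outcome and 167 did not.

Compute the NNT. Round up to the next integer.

6

Risk in treated group = 69/236 = 0.29237; risk in control = 159/326 = 0.48773.
Absolute risk reduction = 0.48773 − 0.29237 = 0.19536
NNT = 1 / ARR = 1 / 0.19536 = 5.119 → round up → 6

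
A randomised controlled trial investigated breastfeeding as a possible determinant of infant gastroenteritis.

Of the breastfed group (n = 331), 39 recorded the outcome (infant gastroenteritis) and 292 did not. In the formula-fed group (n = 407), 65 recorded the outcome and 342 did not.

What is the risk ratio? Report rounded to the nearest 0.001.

0.738

From the description: a = 39, b = 292, c = 65, d = 342.
Risk in exposed = 39/331 = 0.11782; risk in unexposed = 65/407 = 0.15971.
RR = 0.11782 / 0.15971 = 0.73776
The risk is 26% lower among the exposed than among the unexposed.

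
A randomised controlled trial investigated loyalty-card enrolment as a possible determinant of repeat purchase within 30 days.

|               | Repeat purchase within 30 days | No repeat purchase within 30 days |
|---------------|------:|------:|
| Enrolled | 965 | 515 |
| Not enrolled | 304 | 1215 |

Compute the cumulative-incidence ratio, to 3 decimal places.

3.258

Cells: a = 965, b = 515, c = 304, d = 1215.
Risk in exposed = 965/1480 = 0.65203; risk in unexposed = 304/1519 = 0.20013.
RR = 0.65203 / 0.20013 = 3.25799
The risk among the exposed is 3.26 times that among the unexposed.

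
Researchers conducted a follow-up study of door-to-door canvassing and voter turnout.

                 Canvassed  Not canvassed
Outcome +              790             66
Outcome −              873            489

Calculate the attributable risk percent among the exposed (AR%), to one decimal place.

75.0

Reading the table with exposure as columns: a = 790 (Canvassed, case), b = 873 (Canvassed, non-case), c = 66 (Not canvassed, case), d = 489.
Risk in exposed = 790/1663 = 0.47505; risk in unexposed = 66/555 = 0.11892.
RR = 0.47505/0.11892 = 3.99470
AR% = (RR − 1)/RR × 100 = (3.99470 − 1)/3.99470 × 100 = 74.9668%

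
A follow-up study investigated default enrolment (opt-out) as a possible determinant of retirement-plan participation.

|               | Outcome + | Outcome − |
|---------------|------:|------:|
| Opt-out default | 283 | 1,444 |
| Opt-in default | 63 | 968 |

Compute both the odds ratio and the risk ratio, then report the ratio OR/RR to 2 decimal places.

Cells: a = 283, b = 1444, c = 63, d = 968.
OR = (283·968)/(1444·63) = 273944/90972 = 3.01130
Risk in exposed = 283/1727 = 0.16387; risk in unexposed = 63/1031 = 0.06111; RR = 2.68171
OR/RR = 3.01130 / 2.68171 = 1.12290
The outcome is not rare, so the OR lies further from 1 than the RR.

1.12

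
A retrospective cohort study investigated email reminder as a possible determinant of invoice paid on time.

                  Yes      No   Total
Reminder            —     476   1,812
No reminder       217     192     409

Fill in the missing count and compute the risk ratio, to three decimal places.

1.390

The missing cell is in the exposed row: 1812 − 476 = 1336.
So a = 1336, b = 476, c = 217, d = 192.
RR = [a/(a+b)] / [c/(c+d)] = (1336/1812) / (217/409) = 0.73731/0.53056 = 1.38967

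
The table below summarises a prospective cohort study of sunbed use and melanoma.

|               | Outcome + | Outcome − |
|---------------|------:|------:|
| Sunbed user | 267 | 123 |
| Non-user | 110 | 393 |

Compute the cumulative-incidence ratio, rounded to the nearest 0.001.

3.131

Cells: a = 267, b = 123, c = 110, d = 393.
Risk in exposed = 267/390 = 0.68462; risk in unexposed = 110/503 = 0.21869.
RR = 0.68462 / 0.21869 = 3.13056
The risk among the exposed is 3.13 times that among the unexposed.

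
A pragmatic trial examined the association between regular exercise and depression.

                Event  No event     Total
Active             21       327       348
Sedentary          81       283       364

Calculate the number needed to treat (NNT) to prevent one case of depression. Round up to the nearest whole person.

7

Risk in treated group = 21/348 = 0.06034; risk in control = 81/364 = 0.22253.
Absolute risk reduction = 0.22253 − 0.06034 = 0.16218
NNT = 1 / ARR = 1 / 0.16218 = 6.166 → round up → 7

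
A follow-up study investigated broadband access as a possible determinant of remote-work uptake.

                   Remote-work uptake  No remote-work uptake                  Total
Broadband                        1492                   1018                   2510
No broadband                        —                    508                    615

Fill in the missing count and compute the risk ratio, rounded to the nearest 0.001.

3.417

The missing cell is in the unexposed row: 615 − 508 = 107.
So a = 1492, b = 1018, c = 107, d = 508.
RR = [a/(a+b)] / [c/(c+d)] = (1492/2510) / (107/615) = 0.59442/0.17398 = 3.41654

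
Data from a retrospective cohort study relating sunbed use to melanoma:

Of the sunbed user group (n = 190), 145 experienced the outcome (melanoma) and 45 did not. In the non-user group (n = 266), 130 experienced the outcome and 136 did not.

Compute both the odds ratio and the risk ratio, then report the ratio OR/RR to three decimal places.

From the description: a = 145, b = 45, c = 130, d = 136.
OR = (145·136)/(45·130) = 19720/5850 = 3.37094
Risk in exposed = 145/190 = 0.76316; risk in unexposed = 130/266 = 0.48872; RR = 1.56154
OR/RR = 3.37094 / 1.56154 = 2.15873
The outcome is not rare, so the OR lies further from 1 than the RR.

2.159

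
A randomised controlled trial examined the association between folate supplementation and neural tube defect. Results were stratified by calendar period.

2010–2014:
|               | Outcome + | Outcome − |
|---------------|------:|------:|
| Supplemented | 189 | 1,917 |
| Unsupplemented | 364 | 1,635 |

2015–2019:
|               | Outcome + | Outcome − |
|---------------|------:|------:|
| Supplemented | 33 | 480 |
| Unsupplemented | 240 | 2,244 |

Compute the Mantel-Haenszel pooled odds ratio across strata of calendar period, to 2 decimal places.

0.48

OR_MH = Σ(aᵢdᵢ/nᵢ) / Σ(bᵢcᵢ/nᵢ), where nᵢ is the stratum total.
Stratum 1 (2010–2014): n = 4105; a·d/n = 189·1635/4105 = 75.2777; b·c/n = 1917·364/4105 = 169.9849
Stratum 2 (2015–2019): n = 2997; a·d/n = 33·2244/2997 = 24.7087; b·c/n = 480·240/2997 = 38.4384
OR_MH = (75.2777 + 24.7087) / (169.9849 + 38.4384) = 99.9864 / 208.4233 = 0.47973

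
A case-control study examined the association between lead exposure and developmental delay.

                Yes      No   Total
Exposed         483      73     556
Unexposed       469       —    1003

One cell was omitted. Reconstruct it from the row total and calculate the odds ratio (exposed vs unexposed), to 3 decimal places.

7.533

The missing cell is in the unexposed row: 1003 − 469 = 534.
So a = 483, b = 73, c = 469, d = 534.
OR = (a·d)/(b·c) = (483 × 534) / (73 × 469) = 257922 / 34237 = 7.53343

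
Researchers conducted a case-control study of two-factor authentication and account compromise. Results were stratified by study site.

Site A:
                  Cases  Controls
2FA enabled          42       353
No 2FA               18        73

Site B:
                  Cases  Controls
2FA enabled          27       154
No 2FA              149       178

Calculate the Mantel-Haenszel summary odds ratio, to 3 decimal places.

OR_MH = Σ(aᵢdᵢ/nᵢ) / Σ(bᵢcᵢ/nᵢ), where nᵢ is the stratum total.
Stratum 1 (Site A): n = 486; a·d/n = 42·73/486 = 6.3086; b·c/n = 353·18/486 = 13.0741
Stratum 2 (Site B): n = 508; a·d/n = 27·178/508 = 9.4606; b·c/n = 154·149/508 = 45.1693
OR_MH = (6.3086 + 9.4606) / (13.0741 + 45.1693) = 15.7693 / 58.2434 = 0.27075

0.271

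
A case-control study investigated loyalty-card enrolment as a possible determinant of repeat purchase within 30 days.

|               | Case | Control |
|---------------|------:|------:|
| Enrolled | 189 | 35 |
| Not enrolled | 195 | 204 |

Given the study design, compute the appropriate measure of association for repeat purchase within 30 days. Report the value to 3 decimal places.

5.649

Cells: a = 189, b = 35, c = 195, d = 204.
This is a case-control study: participants were sampled on outcome status, so risks in the source population cannot be estimated directly — relative risk is not valid here. The odds ratio is the appropriate measure.
OR = (a·d)/(b·c) = (189 × 204) / (35 × 195) = 38556 / 6825 = 5.64923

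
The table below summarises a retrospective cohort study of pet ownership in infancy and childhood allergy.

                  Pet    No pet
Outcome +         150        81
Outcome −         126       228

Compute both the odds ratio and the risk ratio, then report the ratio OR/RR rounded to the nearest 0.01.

Reading the table with exposure as columns: a = 150 (Pet, case), b = 126 (Pet, non-case), c = 81 (No pet, case), d = 228.
OR = (150·228)/(126·81) = 34200/10206 = 3.35097
Risk in exposed = 150/276 = 0.54348; risk in unexposed = 81/309 = 0.26214; RR = 2.07327
OR/RR = 3.35097 / 2.07327 = 1.61627
The outcome is not rare, so the OR lies further from 1 than the RR.

1.62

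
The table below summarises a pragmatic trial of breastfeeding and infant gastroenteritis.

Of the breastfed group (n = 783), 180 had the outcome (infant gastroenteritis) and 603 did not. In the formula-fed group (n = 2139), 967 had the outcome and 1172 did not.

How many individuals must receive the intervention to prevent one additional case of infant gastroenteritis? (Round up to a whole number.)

Risk in treated group = 180/783 = 0.22989; risk in control = 967/2139 = 0.45208.
Absolute risk reduction = 0.45208 − 0.22989 = 0.22220
NNT = 1 / ARR = 1 / 0.22220 = 4.501 → round up → 5

5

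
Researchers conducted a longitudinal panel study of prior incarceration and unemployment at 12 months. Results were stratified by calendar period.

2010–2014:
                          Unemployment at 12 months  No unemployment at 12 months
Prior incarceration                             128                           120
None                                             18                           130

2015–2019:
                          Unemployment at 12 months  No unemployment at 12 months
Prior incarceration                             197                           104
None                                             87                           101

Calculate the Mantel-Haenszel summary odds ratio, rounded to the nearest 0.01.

3.45

OR_MH = Σ(aᵢdᵢ/nᵢ) / Σ(bᵢcᵢ/nᵢ), where nᵢ is the stratum total.
Stratum 1 (2010–2014): n = 396; a·d/n = 128·130/396 = 42.0202; b·c/n = 120·18/396 = 5.4545
Stratum 2 (2015–2019): n = 489; a·d/n = 197·101/489 = 40.6892; b·c/n = 104·87/489 = 18.5031
OR_MH = (42.0202 + 40.6892) / (5.4545 + 18.5031) = 82.7094 / 23.9576 = 3.45232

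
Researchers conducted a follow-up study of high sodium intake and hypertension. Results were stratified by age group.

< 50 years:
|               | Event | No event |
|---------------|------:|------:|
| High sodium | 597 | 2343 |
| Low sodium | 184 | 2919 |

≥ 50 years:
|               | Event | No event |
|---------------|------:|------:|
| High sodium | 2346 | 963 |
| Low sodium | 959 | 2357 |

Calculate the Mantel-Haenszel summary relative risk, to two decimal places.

2.60

RR_MH = Σ(aᵢ·n₀ᵢ/nᵢ) / Σ(cᵢ·n₁ᵢ/nᵢ), with n₁ᵢ = aᵢ+bᵢ (exposed), n₀ᵢ = cᵢ+dᵢ (unexposed), nᵢ = n₁ᵢ+n₀ᵢ.
Stratum 1 (< 50 years): n₁ = 2940, n₀ = 3103, n = 6043; a·n₀/n = 597·3103/6043 = 306.5515; c·n₁/n = 184·2940/6043 = 89.5185
Stratum 2 (≥ 50 years): n₁ = 3309, n₀ = 3316, n = 6625; a·n₀/n = 2346·3316/6625 = 1174.2394; c·n₁/n = 959·3309/6625 = 478.9934
RR_MH = (306.5515 + 1174.2394) / (89.5185 + 478.9934) = 1480.7909 / 568.5118 = 2.60468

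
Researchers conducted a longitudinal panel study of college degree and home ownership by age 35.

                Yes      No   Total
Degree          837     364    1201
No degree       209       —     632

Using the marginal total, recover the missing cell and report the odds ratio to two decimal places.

4.65

The missing cell is in the unexposed row: 632 − 209 = 423.
So a = 837, b = 364, c = 209, d = 423.
OR = (a·d)/(b·c) = (837 × 423) / (364 × 209) = 354051 / 76076 = 4.65391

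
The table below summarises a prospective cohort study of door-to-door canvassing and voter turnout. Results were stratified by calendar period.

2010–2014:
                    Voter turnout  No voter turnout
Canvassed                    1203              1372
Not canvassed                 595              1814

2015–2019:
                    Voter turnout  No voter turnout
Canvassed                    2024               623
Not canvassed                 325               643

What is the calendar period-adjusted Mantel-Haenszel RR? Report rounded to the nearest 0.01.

RR_MH = Σ(aᵢ·n₀ᵢ/nᵢ) / Σ(cᵢ·n₁ᵢ/nᵢ), with n₁ᵢ = aᵢ+bᵢ (exposed), n₀ᵢ = cᵢ+dᵢ (unexposed), nᵢ = n₁ᵢ+n₀ᵢ.
Stratum 1 (2010–2014): n₁ = 2575, n₀ = 2409, n = 4984; a·n₀/n = 1203·2409/4984 = 581.4661; c·n₁/n = 595·2575/4984 = 307.4087
Stratum 2 (2015–2019): n₁ = 2647, n₀ = 968, n = 3615; a·n₀/n = 2024·968/3615 = 541.9729; c·n₁/n = 325·2647/3615 = 237.9737
RR_MH = (581.4661 + 541.9729) / (307.4087 + 237.9737) = 1123.4390 / 545.3824 = 2.05991

2.06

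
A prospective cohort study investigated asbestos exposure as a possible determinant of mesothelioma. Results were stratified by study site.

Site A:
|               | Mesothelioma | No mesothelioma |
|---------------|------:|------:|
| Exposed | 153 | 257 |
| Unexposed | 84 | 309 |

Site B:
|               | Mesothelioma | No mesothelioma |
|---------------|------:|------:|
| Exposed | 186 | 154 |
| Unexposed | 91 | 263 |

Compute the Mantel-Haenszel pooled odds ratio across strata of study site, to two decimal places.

OR_MH = Σ(aᵢdᵢ/nᵢ) / Σ(bᵢcᵢ/nᵢ), where nᵢ is the stratum total.
Stratum 1 (Site A): n = 803; a·d/n = 153·309/803 = 58.8755; b·c/n = 257·84/803 = 26.8842
Stratum 2 (Site B): n = 694; a·d/n = 186·263/694 = 70.4870; b·c/n = 154·91/694 = 20.1931
OR_MH = (58.8755 + 70.4870) / (26.8842 + 20.1931) = 129.3625 / 47.0773 = 2.74788

2.75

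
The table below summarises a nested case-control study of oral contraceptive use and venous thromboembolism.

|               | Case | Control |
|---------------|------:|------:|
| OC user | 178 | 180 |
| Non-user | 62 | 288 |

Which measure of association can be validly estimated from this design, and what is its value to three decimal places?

Cells: a = 178, b = 180, c = 62, d = 288.
This is a nested case-control study: participants were sampled on outcome status, so risks in the source population cannot be estimated directly — relative risk is not valid here. The odds ratio is the appropriate measure.
OR = (a·d)/(b·c) = (178 × 288) / (180 × 62) = 51264 / 11160 = 4.59355

4.594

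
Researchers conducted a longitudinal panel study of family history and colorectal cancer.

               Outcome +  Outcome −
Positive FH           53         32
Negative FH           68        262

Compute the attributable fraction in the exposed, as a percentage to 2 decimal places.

Cells: a = 53, b = 32, c = 68, d = 262.
Risk in exposed = 53/85 = 0.62353; risk in unexposed = 68/330 = 0.20606.
RR = 0.62353/0.20606 = 3.02595
AR% = (RR − 1)/RR × 100 = (3.02595 − 1)/3.02595 × 100 = 66.9525%

66.95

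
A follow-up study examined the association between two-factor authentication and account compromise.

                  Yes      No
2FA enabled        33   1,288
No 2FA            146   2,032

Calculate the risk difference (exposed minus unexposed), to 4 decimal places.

-0.0421

Cells: a = 33, b = 1288, c = 146, d = 2032.
Risk in exposed = 33/1321 = 0.024981; risk in unexposed = 146/2178 = 0.067034.
Risk difference = 0.024981 − 0.067034 = -0.042053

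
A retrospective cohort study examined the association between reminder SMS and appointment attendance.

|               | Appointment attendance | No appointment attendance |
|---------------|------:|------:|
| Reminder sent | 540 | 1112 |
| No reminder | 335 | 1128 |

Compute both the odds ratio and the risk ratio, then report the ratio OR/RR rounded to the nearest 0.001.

Cells: a = 540, b = 1112, c = 335, d = 1128.
OR = (540·1128)/(1112·335) = 609120/372520 = 1.63513
Risk in exposed = 540/1652 = 0.32688; risk in unexposed = 335/1463 = 0.22898; RR = 1.42752
OR/RR = 1.63513 / 1.42752 = 1.14543
The outcome is not rare, so the OR lies further from 1 than the RR.

1.145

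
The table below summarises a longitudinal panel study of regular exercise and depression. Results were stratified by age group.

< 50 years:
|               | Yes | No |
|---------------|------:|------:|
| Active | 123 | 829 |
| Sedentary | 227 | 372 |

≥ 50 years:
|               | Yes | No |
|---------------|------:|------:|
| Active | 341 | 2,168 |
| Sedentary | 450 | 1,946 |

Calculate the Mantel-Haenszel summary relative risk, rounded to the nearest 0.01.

RR_MH = Σ(aᵢ·n₀ᵢ/nᵢ) / Σ(cᵢ·n₁ᵢ/nᵢ), with n₁ᵢ = aᵢ+bᵢ (exposed), n₀ᵢ = cᵢ+dᵢ (unexposed), nᵢ = n₁ᵢ+n₀ᵢ.
Stratum 1 (< 50 years): n₁ = 952, n₀ = 599, n = 1551; a·n₀/n = 123·599/1551 = 47.5029; c·n₁/n = 227·952/1551 = 139.3320
Stratum 2 (≥ 50 years): n₁ = 2509, n₀ = 2396, n = 4905; a·n₀/n = 341·2396/4905 = 166.5721; c·n₁/n = 450·2509/4905 = 230.1835
RR_MH = (47.5029 + 166.5721) / (139.3320 + 230.1835) = 214.0750 / 369.5155 = 0.57934

0.58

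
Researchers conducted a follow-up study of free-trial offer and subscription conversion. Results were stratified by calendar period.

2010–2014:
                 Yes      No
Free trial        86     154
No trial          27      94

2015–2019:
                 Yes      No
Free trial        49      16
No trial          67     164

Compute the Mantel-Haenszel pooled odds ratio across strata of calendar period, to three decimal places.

OR_MH = Σ(aᵢdᵢ/nᵢ) / Σ(bᵢcᵢ/nᵢ), where nᵢ is the stratum total.
Stratum 1 (2010–2014): n = 361; a·d/n = 86·94/361 = 22.3934; b·c/n = 154·27/361 = 11.5180
Stratum 2 (2015–2019): n = 296; a·d/n = 49·164/296 = 27.1486; b·c/n = 16·67/296 = 3.6216
OR_MH = (22.3934 + 27.1486) / (11.5180 + 3.6216) = 49.5420 / 15.1396 = 3.27234

3.272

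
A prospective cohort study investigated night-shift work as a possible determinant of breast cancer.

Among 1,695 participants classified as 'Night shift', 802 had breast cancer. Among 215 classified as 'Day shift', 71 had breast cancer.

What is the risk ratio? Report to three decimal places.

1.433

From the description: a = 802, b = 893, c = 71, d = 144.
Risk in exposed = 802/1695 = 0.47316; risk in unexposed = 71/215 = 0.33023.
RR = 0.47316 / 0.33023 = 1.43280
The risk among the exposed is 1.43 times that among the unexposed.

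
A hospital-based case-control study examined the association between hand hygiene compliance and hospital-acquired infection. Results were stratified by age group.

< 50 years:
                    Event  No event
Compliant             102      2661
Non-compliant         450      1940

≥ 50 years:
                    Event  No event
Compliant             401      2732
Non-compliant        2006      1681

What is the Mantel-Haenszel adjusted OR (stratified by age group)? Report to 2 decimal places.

0.13

OR_MH = Σ(aᵢdᵢ/nᵢ) / Σ(bᵢcᵢ/nᵢ), where nᵢ is the stratum total.
Stratum 1 (< 50 years): n = 5153; a·d/n = 102·1940/5153 = 38.4009; b·c/n = 2661·450/5153 = 232.3792
Stratum 2 (≥ 50 years): n = 6820; a·d/n = 401·1681/6820 = 98.8389; b·c/n = 2732·2006/6820 = 803.5765
OR_MH = (38.4009 + 98.8389) / (232.3792 + 803.5765) = 137.2398 / 1035.9557 = 0.13248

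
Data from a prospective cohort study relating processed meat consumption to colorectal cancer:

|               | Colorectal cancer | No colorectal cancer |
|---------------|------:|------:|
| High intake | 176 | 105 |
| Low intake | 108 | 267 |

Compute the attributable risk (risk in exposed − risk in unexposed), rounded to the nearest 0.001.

0.338

Cells: a = 176, b = 105, c = 108, d = 267.
Risk in exposed = 176/281 = 0.626335; risk in unexposed = 108/375 = 0.288000.
Risk difference = 0.626335 − 0.288000 = 0.338335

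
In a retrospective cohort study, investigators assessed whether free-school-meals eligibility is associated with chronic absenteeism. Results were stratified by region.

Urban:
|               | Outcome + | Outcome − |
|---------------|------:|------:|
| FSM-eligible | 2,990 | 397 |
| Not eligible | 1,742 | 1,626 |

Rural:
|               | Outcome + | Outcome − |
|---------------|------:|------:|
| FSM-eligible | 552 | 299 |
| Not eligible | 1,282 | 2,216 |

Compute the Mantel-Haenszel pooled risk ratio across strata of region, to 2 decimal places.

RR_MH = Σ(aᵢ·n₀ᵢ/nᵢ) / Σ(cᵢ·n₁ᵢ/nᵢ), with n₁ᵢ = aᵢ+bᵢ (exposed), n₀ᵢ = cᵢ+dᵢ (unexposed), nᵢ = n₁ᵢ+n₀ᵢ.
Stratum 1 (Urban): n₁ = 3387, n₀ = 3368, n = 6755; a·n₀/n = 2990·3368/6755 = 1490.7950; c·n₁/n = 1742·3387/6755 = 873.4499
Stratum 2 (Rural): n₁ = 851, n₀ = 3498, n = 4349; a·n₀/n = 552·3498/4349 = 443.9862; c·n₁/n = 1282·851/4349 = 250.8581
RR_MH = (1490.7950 + 443.9862) / (873.4499 + 250.8581) = 1934.7812 / 1124.3080 = 1.72086

1.72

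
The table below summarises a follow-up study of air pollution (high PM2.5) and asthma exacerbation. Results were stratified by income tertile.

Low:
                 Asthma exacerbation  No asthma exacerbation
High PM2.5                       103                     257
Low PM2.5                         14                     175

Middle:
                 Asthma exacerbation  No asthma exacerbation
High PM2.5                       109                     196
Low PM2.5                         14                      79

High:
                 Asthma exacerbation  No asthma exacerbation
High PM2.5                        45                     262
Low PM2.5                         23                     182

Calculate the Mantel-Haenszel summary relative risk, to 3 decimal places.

RR_MH = Σ(aᵢ·n₀ᵢ/nᵢ) / Σ(cᵢ·n₁ᵢ/nᵢ), with n₁ᵢ = aᵢ+bᵢ (exposed), n₀ᵢ = cᵢ+dᵢ (unexposed), nᵢ = n₁ᵢ+n₀ᵢ.
Stratum 1 (Low): n₁ = 360, n₀ = 189, n = 549; a·n₀/n = 103·189/549 = 35.4590; c·n₁/n = 14·360/549 = 9.1803
Stratum 2 (Middle): n₁ = 305, n₀ = 93, n = 398; a·n₀/n = 109·93/398 = 25.4698; c·n₁/n = 14·305/398 = 10.7286
Stratum 3 (High): n₁ = 307, n₀ = 205, n = 512; a·n₀/n = 45·205/512 = 18.0176; c·n₁/n = 23·307/512 = 13.7910
RR_MH = (35.4590 + 25.4698 + 18.0176) / (9.1803 + 10.7286 + 13.7910) = 78.9464 / 33.7000 = 2.34263

2.343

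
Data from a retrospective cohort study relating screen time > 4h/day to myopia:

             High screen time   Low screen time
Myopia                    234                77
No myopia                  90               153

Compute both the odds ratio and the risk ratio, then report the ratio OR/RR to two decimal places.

2.39

Reading the table with exposure as columns: a = 234 (High screen time, case), b = 90 (High screen time, non-case), c = 77 (Low screen time, case), d = 153.
OR = (234·153)/(90·77) = 35802/6930 = 5.16623
Risk in exposed = 234/324 = 0.72222; risk in unexposed = 77/230 = 0.33478; RR = 2.15729
OR/RR = 5.16623 / 2.15729 = 2.39478
The outcome is not rare, so the OR lies further from 1 than the RR.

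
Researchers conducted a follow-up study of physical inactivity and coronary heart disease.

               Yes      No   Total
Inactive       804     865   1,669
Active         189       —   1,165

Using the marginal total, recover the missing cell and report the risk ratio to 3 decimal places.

2.969

The missing cell is in the unexposed row: 1165 − 189 = 976.
So a = 804, b = 865, c = 189, d = 976.
RR = [a/(a+b)] / [c/(c+d)] = (804/1669) / (189/1165) = 0.48173/0.16223 = 2.96937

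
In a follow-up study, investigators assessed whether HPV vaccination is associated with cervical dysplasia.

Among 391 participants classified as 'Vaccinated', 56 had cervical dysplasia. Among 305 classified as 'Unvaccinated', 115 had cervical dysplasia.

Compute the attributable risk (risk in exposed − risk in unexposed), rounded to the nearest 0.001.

From the description: a = 56, b = 335, c = 115, d = 190.
Risk in exposed = 56/391 = 0.143223; risk in unexposed = 115/305 = 0.377049.
Risk difference = 0.143223 − 0.377049 = -0.233827

-0.234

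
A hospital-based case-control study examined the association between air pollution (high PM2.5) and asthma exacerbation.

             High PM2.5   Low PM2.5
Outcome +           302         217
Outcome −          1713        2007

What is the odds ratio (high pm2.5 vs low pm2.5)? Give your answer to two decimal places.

1.63

Reading the table with exposure as columns: a = 302 (High PM2.5, case), b = 1713 (High PM2.5, non-case), c = 217 (Low PM2.5, case), d = 2007.
OR = (a·d)/(b·c) = (302 × 2007) / (1713 × 217) = 606114 / 371721 = 1.63056
The odds of asthma exacerbation are about 1.63 times as high in the high pm2.5 group.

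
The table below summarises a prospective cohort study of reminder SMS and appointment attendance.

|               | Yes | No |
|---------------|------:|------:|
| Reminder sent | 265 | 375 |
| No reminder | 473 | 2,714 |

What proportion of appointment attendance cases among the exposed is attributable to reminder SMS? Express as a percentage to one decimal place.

64.2

Cells: a = 265, b = 375, c = 473, d = 2714.
Risk in exposed = 265/640 = 0.41406; risk in unexposed = 473/3187 = 0.14842.
RR = 0.41406/0.14842 = 2.78989
AR% = (RR − 1)/RR × 100 = (2.78989 − 1)/2.78989 × 100 = 64.1563%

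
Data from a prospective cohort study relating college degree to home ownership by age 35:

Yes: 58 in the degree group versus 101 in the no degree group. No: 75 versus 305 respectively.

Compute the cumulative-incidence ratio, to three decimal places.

1.753

From the description: a = 58, b = 75, c = 101, d = 305.
Risk in exposed = 58/133 = 0.43609; risk in unexposed = 101/406 = 0.24877.
RR = 0.43609 / 0.24877 = 1.75300
The risk among the exposed is 1.75 times that among the unexposed.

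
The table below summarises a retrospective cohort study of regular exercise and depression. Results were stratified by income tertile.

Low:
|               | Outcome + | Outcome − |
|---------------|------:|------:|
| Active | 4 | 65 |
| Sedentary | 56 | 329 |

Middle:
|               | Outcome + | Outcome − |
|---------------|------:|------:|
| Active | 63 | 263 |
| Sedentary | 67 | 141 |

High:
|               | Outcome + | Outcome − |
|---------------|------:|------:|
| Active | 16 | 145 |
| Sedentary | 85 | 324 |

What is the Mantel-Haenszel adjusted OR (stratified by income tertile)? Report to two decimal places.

OR_MH = Σ(aᵢdᵢ/nᵢ) / Σ(bᵢcᵢ/nᵢ), where nᵢ is the stratum total.
Stratum 1 (Low): n = 454; a·d/n = 4·329/454 = 2.8987; b·c/n = 65·56/454 = 8.0176
Stratum 2 (Middle): n = 534; a·d/n = 63·141/534 = 16.6348; b·c/n = 263·67/534 = 32.9981
Stratum 3 (High): n = 570; a·d/n = 16·324/570 = 9.0947; b·c/n = 145·85/570 = 21.6228
OR_MH = (2.8987 + 16.6348 + 9.0947) / (8.0176 + 32.9981 + 21.6228) = 28.6282 / 62.6386 = 0.45704

0.46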